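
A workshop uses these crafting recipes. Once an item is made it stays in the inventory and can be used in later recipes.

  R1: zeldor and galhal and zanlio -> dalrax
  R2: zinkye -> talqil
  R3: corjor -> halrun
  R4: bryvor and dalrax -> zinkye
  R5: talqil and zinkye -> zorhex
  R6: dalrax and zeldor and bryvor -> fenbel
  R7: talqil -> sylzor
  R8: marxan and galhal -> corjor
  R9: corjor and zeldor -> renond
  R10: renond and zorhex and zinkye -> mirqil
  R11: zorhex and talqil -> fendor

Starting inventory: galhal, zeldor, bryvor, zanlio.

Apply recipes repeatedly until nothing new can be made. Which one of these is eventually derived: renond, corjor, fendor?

zeldor and galhal and zanlio -> dalrax (R1).
bryvor and dalrax -> zinkye (R4).
Using R2, zinkye makes talqil.
Using R5, talqil and zinkye make zorhex.
zorhex and talqil -> fendor (R11).
renond would need corjor and zeldor (R9), but corjor is never obtained. corjor would need marxan and galhal (R8), but marxan is never obtained.

fendor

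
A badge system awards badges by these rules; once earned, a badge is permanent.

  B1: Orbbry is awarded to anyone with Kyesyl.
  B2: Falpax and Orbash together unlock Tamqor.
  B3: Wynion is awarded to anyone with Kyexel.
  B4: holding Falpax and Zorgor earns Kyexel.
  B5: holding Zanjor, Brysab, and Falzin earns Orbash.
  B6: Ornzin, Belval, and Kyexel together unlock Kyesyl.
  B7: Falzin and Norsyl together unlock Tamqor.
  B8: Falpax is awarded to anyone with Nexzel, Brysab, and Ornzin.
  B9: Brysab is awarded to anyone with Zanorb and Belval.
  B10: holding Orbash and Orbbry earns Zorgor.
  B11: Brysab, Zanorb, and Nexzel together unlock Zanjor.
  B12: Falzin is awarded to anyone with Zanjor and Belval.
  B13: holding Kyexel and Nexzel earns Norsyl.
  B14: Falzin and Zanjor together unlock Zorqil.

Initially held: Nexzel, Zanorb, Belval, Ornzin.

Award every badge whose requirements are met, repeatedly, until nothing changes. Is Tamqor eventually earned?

With Zanorb and Belval, Brysab is earned (B9).
With Nexzel, Brysab, and Ornzin, Falpax is earned (B8).
With Brysab, Zanorb, and Nexzel, Zanjor is earned (B11).
With Zanjor and Belval, Falzin is earned (B12).
With Zanjor, Brysab, and Falzin, Orbash is earned (B5).
With Falpax and Orbash, Tamqor is earned (B2).

Yes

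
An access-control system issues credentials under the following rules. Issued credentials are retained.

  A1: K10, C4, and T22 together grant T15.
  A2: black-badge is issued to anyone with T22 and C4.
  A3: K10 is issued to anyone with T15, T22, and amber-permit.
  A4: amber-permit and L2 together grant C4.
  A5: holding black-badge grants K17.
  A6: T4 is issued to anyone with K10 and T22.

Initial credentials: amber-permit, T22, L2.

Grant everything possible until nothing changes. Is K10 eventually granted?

No

K10 would need T15, T22, and amber-permit (A3), but T15 is never granted.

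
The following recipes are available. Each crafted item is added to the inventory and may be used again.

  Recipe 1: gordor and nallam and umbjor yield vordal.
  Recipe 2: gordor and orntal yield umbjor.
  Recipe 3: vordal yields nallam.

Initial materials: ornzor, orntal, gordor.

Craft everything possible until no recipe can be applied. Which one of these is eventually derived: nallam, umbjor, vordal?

gordor and orntal → umbjor (Recipe 2).
vordal would need gordor, nallam, and umbjor (Recipe 1), but nallam is never obtained. nallam would need vordal (Recipe 3), but vordal is never obtained.

umbjor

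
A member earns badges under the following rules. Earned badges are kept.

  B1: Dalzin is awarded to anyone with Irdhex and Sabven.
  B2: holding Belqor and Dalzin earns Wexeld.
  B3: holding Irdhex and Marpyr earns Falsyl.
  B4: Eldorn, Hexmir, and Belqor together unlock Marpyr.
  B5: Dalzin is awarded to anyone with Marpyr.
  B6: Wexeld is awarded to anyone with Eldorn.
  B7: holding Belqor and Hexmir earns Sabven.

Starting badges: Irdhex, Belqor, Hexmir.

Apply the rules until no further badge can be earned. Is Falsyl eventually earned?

Falsyl would need Irdhex and Marpyr (B3), but Marpyr is never earned.

No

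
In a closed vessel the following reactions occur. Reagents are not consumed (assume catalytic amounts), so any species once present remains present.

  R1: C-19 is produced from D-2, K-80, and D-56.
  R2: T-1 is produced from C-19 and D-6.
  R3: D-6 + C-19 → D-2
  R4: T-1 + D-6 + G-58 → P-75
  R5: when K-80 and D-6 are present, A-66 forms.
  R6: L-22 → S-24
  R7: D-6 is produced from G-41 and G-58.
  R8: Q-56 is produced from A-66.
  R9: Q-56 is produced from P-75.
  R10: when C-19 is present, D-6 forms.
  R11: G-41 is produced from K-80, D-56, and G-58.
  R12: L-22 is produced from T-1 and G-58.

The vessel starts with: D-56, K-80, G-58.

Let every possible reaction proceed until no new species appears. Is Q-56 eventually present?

Yes

K-80, D-56, and G-58 present → G-41 forms (R11).
G-41 and G-58 present → D-6 forms (R7).
K-80 and D-6 present → A-66 forms (R5).
A-66 present → Q-56 forms (R8).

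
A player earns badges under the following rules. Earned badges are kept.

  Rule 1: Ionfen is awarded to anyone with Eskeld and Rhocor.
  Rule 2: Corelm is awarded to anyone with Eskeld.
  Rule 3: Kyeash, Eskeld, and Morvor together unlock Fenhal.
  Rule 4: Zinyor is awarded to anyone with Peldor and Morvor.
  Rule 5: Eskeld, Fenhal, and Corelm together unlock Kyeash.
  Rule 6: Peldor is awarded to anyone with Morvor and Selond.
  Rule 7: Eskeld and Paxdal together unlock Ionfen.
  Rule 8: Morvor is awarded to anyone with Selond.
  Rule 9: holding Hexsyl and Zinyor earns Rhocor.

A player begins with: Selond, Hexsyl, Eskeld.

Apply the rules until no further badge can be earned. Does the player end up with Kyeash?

Kyeash would need Eskeld, Fenhal, and Corelm (Rule 5), but Fenhal is never earned.

No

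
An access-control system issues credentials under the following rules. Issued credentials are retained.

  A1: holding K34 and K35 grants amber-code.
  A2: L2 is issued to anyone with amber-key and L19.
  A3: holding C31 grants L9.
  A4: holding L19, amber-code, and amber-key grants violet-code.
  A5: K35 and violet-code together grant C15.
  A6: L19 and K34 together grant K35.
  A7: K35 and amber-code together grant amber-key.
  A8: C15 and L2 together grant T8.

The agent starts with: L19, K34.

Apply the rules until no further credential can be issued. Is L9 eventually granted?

No

L9 would need C31 (A3), but C31 is never granted.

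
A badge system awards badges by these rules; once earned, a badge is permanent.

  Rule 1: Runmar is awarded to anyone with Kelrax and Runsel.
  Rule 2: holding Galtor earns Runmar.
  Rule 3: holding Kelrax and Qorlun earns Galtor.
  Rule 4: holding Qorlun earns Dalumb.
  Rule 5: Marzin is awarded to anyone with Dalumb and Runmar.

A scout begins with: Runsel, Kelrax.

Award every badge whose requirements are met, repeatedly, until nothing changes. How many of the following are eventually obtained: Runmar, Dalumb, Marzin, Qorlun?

1

With Kelrax and Runsel, Runmar is earned (Rule 1).
Runmar: reached.
Dalumb would need Qorlun (Rule 4), but Qorlun is never earned.
Marzin would need Dalumb and Runmar (Rule 5), but Dalumb is never earned.
No rule produces Qorlun, and it is not given.
Reached: Runmar — 1 of the 4.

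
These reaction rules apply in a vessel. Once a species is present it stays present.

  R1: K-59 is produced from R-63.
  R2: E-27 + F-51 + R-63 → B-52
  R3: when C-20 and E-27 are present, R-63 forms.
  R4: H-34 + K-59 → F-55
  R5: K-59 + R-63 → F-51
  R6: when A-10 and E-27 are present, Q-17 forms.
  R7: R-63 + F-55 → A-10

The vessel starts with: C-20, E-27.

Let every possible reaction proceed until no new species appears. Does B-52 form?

C-20 and E-27 present → R-63 forms (R3).
R-63 present → K-59 forms (R1).
K-59 and R-63 present → F-51 forms (R5).
E-27, F-51, and R-63 present → B-52 forms (R2).

Yes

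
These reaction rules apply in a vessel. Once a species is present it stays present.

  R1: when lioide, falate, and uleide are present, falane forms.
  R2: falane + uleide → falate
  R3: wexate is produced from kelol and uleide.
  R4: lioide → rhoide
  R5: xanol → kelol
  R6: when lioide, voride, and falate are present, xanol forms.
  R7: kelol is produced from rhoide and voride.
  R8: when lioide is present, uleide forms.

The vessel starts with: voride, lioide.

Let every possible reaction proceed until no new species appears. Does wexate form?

Yes

lioide present → uleide forms (R8).
lioide present → rhoide forms (R4).
rhoide and voride present → kelol forms (R7).
kelol and uleide present → wexate forms (R3).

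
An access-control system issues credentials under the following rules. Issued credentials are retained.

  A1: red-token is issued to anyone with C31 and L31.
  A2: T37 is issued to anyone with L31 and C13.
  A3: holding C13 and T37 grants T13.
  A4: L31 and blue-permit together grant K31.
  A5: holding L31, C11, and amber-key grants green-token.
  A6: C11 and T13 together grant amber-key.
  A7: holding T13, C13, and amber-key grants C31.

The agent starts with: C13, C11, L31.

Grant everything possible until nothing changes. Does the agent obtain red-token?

Yes

Holding L31 and C13 grants T37 (A2).
Holding C13 and T37 grants T13 (A3).
Holding C11 and T13 grants amber-key (A6).
Holding T13, C13, and amber-key grants C31 (A7).
Holding C31 and L31 grants red-token (A1).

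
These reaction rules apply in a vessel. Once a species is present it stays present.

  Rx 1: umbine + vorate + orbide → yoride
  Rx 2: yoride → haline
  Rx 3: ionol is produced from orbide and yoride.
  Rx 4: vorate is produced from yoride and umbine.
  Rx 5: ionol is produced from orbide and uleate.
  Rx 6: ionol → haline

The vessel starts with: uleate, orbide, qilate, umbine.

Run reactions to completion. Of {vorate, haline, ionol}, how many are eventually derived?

orbide and uleate present → ionol forms (Rx 5).
ionol present → haline forms (Rx 6).
vorate would need yoride and umbine (Rx 4), but yoride never forms.
haline: reached.
ionol: reached.
Reached: haline and ionol — 2 of the 3.

2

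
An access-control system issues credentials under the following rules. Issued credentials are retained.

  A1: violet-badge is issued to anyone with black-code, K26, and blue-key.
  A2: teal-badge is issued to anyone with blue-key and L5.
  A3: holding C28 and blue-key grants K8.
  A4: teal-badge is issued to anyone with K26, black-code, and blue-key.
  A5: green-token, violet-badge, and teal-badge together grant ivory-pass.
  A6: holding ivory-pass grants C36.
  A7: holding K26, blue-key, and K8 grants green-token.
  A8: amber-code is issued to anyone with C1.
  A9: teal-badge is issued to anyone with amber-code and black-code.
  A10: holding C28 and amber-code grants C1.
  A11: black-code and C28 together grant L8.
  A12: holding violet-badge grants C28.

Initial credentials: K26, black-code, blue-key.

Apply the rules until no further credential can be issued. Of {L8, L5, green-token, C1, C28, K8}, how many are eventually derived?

Holding black-code, K26, and blue-key grants violet-badge (A1).
Holding violet-badge grants C28 (A12).
Holding black-code and C28 grants L8 (A11).
Holding C28 and blue-key grants K8 (A3).
Holding K26, blue-key, and K8 grants green-token (A7).
L8: reached.
No rule produces L5, and it is not given.
green-token: reached.
C1 would need C28 and amber-code (A10), but amber-code is never granted.
C28: reached.
K8: reached.
Reached: L8, green-token, C28, and K8 — 4 of the 6.

4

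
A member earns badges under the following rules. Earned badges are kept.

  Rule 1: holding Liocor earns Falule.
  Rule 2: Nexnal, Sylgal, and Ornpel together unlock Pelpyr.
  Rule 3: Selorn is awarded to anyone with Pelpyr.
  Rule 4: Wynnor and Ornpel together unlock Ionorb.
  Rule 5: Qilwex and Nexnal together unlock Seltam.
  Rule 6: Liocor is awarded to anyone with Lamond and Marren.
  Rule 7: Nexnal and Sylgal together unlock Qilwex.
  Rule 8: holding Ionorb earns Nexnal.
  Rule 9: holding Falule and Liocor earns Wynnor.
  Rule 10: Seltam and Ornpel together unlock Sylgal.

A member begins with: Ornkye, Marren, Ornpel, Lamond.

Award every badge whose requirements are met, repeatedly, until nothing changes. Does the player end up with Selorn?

No

Selorn would need Pelpyr (Rule 3), but Pelpyr is never earned.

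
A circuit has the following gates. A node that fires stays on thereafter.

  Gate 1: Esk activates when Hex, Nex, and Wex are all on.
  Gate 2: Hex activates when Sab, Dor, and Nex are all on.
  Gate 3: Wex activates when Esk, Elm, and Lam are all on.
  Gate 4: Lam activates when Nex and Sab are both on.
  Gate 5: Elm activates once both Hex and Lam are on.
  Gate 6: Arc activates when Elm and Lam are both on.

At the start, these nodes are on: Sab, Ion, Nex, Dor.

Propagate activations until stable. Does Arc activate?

Yes

Sab, Dor, and Nex are on, so Hex activates (Gate 2).
Nex and Sab are on, so Lam activates (Gate 4).
Gate 5: Hex and Lam on → Elm on.
Gate 6: Elm and Lam on → Arc on.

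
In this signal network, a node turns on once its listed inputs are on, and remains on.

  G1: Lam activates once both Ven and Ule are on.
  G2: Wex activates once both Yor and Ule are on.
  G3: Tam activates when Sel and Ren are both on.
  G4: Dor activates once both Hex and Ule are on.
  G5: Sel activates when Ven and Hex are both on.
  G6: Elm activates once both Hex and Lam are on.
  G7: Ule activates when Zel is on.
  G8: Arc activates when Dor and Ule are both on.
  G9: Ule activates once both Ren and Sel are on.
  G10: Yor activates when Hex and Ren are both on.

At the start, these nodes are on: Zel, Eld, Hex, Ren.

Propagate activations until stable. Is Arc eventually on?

G7: Zel on → Ule on.
G4: Hex and Ule on → Dor on.
Dor and Ule are on, so Arc activates (G8).

Yes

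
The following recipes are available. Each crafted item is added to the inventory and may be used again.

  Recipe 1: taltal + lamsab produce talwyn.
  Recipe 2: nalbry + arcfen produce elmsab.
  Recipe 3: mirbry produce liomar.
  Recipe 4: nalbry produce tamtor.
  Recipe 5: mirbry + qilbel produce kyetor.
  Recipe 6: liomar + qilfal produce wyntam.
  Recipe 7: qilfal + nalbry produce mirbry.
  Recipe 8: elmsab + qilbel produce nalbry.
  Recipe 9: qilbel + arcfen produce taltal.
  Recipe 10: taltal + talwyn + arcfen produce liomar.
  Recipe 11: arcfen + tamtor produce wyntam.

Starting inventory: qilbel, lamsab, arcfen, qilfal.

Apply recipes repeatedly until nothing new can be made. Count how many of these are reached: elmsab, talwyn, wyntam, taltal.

3

qilbel + arcfen → taltal (Recipe 9).
Using Recipe 1, taltal and lamsab make talwyn.
taltal + talwyn + arcfen → liomar (Recipe 10).
liomar + qilfal → wyntam (Recipe 6).
elmsab would need nalbry and arcfen (Recipe 2), but nalbry is never obtained.
talwyn: reached.
wyntam: reached.
taltal: reached.
Reached: talwyn, wyntam, and taltal — 3 of the 4.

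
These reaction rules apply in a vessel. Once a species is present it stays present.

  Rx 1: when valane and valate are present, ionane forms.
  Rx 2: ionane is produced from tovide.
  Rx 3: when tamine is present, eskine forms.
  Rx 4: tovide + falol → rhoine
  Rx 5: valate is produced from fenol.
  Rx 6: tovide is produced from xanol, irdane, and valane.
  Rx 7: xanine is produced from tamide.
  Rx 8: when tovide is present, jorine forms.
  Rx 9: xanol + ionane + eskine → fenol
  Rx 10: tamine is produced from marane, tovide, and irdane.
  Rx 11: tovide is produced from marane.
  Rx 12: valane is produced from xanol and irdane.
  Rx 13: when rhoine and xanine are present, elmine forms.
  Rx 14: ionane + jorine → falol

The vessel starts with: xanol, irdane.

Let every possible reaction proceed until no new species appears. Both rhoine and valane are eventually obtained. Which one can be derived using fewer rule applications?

valane

valane: xanol and irdane present → valane forms (Rx 12). [1 rule application]
rhoine: xanol and irdane present → valane forms (Rx 12). xanol, irdane, and valane present → tovide forms (Rx 6). tovide present → ionane forms (Rx 2). tovide present → jorine forms (Rx 8). ionane and jorine present → falol forms (Rx 14). tovide and falol present → rhoine forms (Rx 4). [6 rule applications]
valane needs fewer.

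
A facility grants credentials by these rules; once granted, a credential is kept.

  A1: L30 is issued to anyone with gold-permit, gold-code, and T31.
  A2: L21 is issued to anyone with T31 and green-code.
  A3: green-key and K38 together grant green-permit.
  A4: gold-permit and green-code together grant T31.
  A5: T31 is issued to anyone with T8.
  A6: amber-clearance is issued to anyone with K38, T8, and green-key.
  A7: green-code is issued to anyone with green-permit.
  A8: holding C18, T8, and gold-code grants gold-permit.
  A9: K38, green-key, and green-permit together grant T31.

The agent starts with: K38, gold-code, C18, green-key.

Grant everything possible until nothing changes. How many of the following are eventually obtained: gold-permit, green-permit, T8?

Holding green-key and K38 grants green-permit (A3).
gold-permit would need C18, T8, and gold-code (A8), but T8 is never granted.
green-permit: reached.
No rule produces T8, and it is not given.
Reached: green-permit — 1 of the 3.

1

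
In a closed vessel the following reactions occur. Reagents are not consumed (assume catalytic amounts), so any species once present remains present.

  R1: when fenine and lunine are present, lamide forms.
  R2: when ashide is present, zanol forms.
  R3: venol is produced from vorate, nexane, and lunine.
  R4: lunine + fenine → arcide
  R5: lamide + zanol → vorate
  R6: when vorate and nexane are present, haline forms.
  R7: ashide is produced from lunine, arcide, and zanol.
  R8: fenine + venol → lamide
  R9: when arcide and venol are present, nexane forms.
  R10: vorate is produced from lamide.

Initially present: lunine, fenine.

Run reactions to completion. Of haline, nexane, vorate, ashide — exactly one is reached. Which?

fenine and lunine present → lamide forms (R1).
lamide present → vorate forms (R10).
ashide would need lunine, arcide, and zanol (R7), but zanol never forms. haline would need vorate and nexane (R6), but nexane never forms. nexane would need arcide and venol (R9), but venol never forms.

vorate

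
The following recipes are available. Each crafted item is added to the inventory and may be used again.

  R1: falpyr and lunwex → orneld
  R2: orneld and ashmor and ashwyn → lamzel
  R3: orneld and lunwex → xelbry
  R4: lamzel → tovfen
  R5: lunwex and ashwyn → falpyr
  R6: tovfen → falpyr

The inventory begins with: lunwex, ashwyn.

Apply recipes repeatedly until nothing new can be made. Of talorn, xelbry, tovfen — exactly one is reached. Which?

xelbry

Using R5, lunwex and ashwyn make falpyr.
falpyr and lunwex → orneld (R1).
orneld and lunwex → xelbry (R3).
No rule produces talorn, and it is not given. tovfen would need lamzel (R4), but lamzel is never obtained.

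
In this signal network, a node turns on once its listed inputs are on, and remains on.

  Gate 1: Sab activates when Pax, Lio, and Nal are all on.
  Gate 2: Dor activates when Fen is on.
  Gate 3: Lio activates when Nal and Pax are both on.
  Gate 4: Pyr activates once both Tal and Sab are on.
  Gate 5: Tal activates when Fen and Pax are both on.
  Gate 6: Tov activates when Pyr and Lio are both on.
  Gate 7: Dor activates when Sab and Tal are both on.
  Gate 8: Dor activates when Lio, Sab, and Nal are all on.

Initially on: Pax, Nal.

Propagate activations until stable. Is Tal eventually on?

No

Tal would need Fen and Pax (Gate 5), but Fen never turns on.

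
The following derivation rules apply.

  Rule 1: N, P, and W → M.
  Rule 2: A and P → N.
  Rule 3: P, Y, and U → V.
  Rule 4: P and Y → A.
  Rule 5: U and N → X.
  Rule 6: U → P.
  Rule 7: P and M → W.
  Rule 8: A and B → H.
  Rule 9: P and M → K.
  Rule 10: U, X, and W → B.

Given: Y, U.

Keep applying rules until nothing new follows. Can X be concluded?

Yes

From U, Rule 6 gives P.
From P and Y, Rule 4 gives A.
A and P hold, so N follows (Rule 2).
U and N hold, so X follows (Rule 5).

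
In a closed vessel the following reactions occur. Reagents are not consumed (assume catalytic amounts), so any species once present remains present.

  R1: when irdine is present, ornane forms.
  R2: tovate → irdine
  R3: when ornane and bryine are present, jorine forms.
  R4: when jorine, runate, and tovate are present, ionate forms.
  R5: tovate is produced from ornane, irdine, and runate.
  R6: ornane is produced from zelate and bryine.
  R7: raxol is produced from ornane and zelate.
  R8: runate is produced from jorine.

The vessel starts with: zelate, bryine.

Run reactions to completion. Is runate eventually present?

Yes

zelate and bryine present → ornane forms (R6).
ornane and bryine present → jorine forms (R3).
jorine present → runate forms (R8).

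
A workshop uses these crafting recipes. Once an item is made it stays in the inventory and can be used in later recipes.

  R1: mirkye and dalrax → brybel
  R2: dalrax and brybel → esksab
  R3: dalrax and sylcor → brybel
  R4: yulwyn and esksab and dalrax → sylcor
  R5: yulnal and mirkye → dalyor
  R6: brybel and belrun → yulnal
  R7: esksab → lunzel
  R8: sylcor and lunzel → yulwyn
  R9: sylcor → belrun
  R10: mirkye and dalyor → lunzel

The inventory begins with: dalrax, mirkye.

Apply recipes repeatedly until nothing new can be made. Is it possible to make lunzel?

mirkye and dalrax → brybel (R1).
Using R2, dalrax and brybel make esksab.
esksab → lunzel (R7).

Yes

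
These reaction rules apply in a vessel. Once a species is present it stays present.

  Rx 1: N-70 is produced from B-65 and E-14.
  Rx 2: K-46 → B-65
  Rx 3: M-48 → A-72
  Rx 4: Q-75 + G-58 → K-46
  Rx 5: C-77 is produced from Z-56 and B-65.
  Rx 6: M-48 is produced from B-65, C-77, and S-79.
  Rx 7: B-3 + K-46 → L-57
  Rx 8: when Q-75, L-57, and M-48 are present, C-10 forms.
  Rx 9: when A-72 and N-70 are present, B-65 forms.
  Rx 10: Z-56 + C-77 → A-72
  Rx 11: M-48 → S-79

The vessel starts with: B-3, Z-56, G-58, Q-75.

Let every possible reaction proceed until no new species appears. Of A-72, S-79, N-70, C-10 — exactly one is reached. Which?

A-72

Q-75 and G-58 present → K-46 forms (Rx 4).
K-46 present → B-65 forms (Rx 2).
Z-56 and B-65 present → C-77 forms (Rx 5).
Z-56 and C-77 present → A-72 forms (Rx 10).
N-70 would need B-65 and E-14 (Rx 1), but E-14 never forms. S-79 would need M-48 (Rx 11), but M-48 never forms. C-10 would need Q-75, L-57, and M-48 (Rx 8), but M-48 never forms.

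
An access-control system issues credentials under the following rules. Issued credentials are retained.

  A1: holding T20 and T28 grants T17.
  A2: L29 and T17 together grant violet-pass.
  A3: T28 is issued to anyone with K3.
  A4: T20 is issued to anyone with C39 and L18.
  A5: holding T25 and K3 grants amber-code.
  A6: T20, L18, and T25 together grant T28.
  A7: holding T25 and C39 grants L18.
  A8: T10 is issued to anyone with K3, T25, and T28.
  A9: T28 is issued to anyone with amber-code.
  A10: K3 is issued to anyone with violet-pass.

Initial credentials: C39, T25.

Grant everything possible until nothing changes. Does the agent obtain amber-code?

amber-code would need T25 and K3 (A5), but K3 is never granted.

No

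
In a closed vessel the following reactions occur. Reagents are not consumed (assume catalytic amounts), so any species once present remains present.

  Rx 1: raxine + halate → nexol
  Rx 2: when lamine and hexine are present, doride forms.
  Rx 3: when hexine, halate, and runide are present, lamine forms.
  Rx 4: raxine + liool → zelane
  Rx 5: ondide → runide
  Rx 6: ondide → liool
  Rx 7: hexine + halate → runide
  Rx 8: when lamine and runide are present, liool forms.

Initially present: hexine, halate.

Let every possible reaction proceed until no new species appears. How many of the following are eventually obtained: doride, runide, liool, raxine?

3

hexine and halate present → runide forms (Rx 7).
hexine, halate, and runide present → lamine forms (Rx 3).
lamine and runide present → liool forms (Rx 8).
lamine and hexine present → doride forms (Rx 2).
doride: reached.
runide: reached.
liool: reached.
No rule produces raxine, and it is not given.
Reached: doride, runide, and liool — 3 of the 4.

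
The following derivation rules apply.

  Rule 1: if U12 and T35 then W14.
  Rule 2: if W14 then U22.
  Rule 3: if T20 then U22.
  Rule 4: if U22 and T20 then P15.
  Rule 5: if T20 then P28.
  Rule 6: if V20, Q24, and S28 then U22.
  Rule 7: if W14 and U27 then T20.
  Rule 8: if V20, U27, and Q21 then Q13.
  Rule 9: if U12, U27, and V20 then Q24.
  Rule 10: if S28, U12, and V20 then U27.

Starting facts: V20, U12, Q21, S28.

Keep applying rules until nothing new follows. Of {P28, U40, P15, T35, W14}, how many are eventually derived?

0

P28 would need T20 (Rule 5), but T20 is never established.
No rule produces U40, and it is not given.
P15 would need U22 and T20 (Rule 4), but T20 is never established.
No rule produces T35, and it is not given.
W14 would need U12 and T35 (Rule 1), but T35 is never established.
None of the 5 are reached.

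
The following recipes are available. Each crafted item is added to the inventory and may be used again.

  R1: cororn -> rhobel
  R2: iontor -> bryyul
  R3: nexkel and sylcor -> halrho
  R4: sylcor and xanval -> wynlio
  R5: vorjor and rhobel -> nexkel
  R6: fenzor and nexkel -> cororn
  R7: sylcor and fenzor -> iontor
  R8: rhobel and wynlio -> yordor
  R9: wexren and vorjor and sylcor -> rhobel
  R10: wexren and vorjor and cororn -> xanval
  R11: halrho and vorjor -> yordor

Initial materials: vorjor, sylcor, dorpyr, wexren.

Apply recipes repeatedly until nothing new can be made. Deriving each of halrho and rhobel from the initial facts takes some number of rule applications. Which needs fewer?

rhobel: Using R9, wexren, vorjor, and sylcor make rhobel. [1 rule application]
halrho: Using R9, wexren, vorjor, and sylcor make rhobel. vorjor and rhobel -> nexkel (R5). Using R3, nexkel and sylcor make halrho. [3 rule applications]
rhobel needs fewer.

rhobel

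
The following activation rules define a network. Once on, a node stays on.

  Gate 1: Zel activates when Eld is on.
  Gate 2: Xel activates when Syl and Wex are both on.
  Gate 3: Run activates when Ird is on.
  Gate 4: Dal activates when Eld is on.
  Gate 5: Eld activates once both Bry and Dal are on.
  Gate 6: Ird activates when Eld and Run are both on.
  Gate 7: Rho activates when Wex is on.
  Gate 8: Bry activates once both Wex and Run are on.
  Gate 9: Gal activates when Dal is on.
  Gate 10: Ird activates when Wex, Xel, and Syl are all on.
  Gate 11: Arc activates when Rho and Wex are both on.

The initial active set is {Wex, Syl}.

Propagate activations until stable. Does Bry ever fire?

Syl and Wex are on, so Xel activates (Gate 2).
Wex, Xel, and Syl are on, so Ird activates (Gate 10).
Ird is on, so Run activates (Gate 3).
Gate 8: Wex and Run on → Bry on.

Yes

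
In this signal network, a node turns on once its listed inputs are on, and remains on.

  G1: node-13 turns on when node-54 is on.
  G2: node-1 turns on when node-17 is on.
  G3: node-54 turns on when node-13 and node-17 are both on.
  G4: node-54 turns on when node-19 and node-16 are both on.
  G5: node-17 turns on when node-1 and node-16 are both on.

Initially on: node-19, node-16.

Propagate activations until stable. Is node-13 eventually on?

G4: node-19 and node-16 on → node-54 on.
G1: node-54 on → node-13 on.

Yes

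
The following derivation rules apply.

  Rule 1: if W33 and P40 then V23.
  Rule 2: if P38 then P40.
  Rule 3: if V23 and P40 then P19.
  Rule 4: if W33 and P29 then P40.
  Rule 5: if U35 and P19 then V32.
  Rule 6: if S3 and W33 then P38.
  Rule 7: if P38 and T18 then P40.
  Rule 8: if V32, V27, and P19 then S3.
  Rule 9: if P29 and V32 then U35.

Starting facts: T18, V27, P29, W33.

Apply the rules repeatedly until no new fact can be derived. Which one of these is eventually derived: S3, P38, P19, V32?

From W33 and P29, Rule 4 gives P40.
W33 and P40 hold, so V23 follows (Rule 1).
V23 and P40 hold, so P19 follows (Rule 3).
V32 would need U35 and P19 (Rule 5), but U35 is never established. S3 would need V32, V27, and P19 (Rule 8), but V32 is never established. P38 would need S3 and W33 (Rule 6), but S3 is never established.

P19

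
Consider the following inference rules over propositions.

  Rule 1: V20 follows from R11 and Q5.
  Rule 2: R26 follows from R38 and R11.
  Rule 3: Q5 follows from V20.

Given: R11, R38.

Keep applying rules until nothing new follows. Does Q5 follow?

Q5 would need V20 (Rule 3), but V20 is never established.

No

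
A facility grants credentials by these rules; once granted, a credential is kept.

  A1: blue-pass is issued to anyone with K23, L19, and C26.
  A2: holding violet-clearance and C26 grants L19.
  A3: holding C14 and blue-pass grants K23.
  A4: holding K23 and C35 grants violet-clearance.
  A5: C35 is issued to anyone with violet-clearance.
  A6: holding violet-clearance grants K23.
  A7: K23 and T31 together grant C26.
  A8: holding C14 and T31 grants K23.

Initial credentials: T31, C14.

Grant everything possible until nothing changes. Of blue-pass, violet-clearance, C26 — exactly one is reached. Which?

C26

Holding C14 and T31 grants K23 (A8).
Holding K23 and T31 grants C26 (A7).
violet-clearance would need K23 and C35 (A4), but C35 is never granted. blue-pass would need K23, L19, and C26 (A1), but L19 is never granted.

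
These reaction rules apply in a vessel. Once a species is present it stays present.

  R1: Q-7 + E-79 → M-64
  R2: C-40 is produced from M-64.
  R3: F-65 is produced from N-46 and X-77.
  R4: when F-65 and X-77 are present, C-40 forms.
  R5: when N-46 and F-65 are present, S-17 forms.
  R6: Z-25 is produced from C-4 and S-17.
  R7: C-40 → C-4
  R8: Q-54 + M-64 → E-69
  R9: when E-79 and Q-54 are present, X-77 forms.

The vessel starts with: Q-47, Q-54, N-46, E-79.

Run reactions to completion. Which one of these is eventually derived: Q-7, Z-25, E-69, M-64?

Z-25

E-79 and Q-54 present → X-77 forms (R9).
N-46 and X-77 present → F-65 forms (R3).
N-46 and F-65 present → S-17 forms (R5).
F-65 and X-77 present → C-40 forms (R4).
C-40 present → C-4 forms (R7).
C-4 and S-17 present → Z-25 forms (R6).
No rule produces Q-7, and it is not given. E-69 would need Q-54 and M-64 (R8), but M-64 never forms. M-64 would need Q-7 and E-79 (R1), but Q-7 never forms.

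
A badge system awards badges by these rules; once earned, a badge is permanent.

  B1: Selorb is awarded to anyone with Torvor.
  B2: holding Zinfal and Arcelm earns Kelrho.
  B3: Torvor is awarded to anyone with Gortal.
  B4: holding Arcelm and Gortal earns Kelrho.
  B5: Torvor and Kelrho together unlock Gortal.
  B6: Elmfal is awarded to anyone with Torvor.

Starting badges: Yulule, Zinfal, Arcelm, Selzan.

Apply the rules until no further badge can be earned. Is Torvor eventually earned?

Torvor would need Gortal (B3), but Gortal is never earned.

No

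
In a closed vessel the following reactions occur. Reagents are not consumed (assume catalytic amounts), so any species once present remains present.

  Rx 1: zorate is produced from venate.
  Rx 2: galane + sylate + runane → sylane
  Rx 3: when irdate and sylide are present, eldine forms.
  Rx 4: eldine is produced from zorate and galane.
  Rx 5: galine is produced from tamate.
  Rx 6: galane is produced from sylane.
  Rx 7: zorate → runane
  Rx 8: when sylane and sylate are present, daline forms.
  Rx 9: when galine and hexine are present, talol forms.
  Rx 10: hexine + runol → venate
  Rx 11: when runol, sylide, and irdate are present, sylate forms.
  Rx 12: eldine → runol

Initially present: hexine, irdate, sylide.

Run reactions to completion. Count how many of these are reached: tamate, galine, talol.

No rule produces tamate, and it is not given.
galine would need tamate (Rx 5), but tamate never forms.
talol would need galine and hexine (Rx 9), but galine never forms.
None of the 3 are reached.

0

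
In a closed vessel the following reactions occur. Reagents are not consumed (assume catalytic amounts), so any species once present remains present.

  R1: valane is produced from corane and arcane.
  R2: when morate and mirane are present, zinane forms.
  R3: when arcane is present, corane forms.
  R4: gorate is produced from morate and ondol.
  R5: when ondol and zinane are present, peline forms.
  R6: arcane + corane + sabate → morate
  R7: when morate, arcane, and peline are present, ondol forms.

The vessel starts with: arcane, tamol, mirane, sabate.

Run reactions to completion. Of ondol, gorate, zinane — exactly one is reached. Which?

arcane present → corane forms (R3).
arcane, corane, and sabate present → morate forms (R6).
morate and mirane present → zinane forms (R2).
ondol would need morate, arcane, and peline (R7), but peline never forms. gorate would need morate and ondol (R4), but ondol never forms.

zinane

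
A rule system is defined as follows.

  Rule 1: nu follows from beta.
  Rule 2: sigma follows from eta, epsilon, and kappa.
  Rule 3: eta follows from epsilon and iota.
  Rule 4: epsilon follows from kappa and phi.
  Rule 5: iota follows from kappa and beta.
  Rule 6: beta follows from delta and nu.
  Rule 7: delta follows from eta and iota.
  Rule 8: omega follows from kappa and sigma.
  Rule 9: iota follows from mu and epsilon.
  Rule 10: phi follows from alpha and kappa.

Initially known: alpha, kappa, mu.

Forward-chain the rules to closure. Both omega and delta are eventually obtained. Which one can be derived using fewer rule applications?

delta

delta: From alpha and kappa, Rule 10 gives phi. From kappa and phi, Rule 4 gives epsilon. mu and epsilon hold, so iota follows (Rule 9). epsilon and iota hold, so eta follows (Rule 3). From eta and iota, Rule 7 gives delta. [5 rule applications]
omega: From alpha and kappa, Rule 10 gives phi. From kappa and phi, Rule 4 gives epsilon. From mu and epsilon, Rule 9 gives iota. epsilon and iota hold, so eta follows (Rule 3). From eta, epsilon, and kappa, Rule 2 gives sigma. kappa and sigma hold, so omega follows (Rule 8). [6 rule applications]
delta needs fewer.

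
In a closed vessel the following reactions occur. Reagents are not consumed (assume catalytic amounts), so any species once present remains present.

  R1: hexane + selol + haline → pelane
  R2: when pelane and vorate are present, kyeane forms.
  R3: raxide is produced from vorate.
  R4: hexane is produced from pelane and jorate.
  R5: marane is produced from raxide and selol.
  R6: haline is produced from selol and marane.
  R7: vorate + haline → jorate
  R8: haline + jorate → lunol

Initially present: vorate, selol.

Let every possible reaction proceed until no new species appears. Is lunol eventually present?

vorate present → raxide forms (R3).
raxide and selol present → marane forms (R5).
selol and marane present → haline forms (R6).
vorate and haline present → jorate forms (R7).
haline and jorate present → lunol forms (R8).

Yes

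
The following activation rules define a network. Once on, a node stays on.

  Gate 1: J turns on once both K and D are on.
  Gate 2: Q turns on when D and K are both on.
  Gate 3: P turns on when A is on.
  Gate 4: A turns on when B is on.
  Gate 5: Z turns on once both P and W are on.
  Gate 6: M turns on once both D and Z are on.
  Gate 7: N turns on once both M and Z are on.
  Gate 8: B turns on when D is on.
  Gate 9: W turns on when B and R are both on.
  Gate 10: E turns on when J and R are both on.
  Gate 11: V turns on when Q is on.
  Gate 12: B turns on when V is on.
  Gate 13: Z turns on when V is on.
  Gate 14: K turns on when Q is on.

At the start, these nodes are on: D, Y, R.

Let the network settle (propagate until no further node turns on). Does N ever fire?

Yes

Gate 8: D on → B on.
Gate 9: B and R on → W on.
B is on, so A turns on (Gate 4).
Gate 3: A on → P on.
P and W are on, so Z turns on (Gate 5).
Gate 6: D and Z on → M on.
M and Z are on, so N turns on (Gate 7).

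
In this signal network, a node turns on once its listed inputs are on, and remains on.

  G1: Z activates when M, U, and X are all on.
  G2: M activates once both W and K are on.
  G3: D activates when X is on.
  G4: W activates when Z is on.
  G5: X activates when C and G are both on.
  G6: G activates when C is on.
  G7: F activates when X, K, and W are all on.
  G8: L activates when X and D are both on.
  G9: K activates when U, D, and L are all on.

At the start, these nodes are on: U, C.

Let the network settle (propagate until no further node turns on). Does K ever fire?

G6: C on → G on.
G5: C and G on → X on.
G3: X on → D on.
G8: X and D on → L on.
U, D, and L are on, so K activates (G9).

Yes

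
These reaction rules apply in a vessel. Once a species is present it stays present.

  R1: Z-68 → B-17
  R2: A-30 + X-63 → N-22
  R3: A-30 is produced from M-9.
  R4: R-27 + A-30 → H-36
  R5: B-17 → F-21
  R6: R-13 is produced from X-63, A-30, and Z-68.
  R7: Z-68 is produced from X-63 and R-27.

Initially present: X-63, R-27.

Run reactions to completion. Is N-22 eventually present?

N-22 would need A-30 and X-63 (R2), but A-30 never forms.

No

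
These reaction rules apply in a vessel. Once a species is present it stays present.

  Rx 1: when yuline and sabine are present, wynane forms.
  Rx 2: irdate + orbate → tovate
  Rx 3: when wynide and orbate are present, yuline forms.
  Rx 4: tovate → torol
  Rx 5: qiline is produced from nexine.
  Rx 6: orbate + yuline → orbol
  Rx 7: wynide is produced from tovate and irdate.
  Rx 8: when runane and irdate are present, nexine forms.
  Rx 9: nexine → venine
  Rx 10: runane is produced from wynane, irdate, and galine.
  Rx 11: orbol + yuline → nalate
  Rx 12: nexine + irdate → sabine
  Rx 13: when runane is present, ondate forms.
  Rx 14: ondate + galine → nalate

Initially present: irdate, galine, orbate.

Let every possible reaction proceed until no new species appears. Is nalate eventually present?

Yes

irdate and orbate present → tovate forms (Rx 2).
tovate and irdate present → wynide forms (Rx 7).
wynide and orbate present → yuline forms (Rx 3).
orbate and yuline present → orbol forms (Rx 6).
orbol and yuline present → nalate forms (Rx 11).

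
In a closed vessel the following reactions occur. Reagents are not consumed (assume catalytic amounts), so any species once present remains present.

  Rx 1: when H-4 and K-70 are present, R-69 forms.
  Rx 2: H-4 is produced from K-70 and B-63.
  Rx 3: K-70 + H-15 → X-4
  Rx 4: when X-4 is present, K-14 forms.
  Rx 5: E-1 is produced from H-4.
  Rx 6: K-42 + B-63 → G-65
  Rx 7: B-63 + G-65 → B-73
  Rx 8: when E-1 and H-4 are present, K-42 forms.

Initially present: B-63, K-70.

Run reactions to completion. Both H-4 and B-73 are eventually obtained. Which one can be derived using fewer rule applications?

H-4: K-70 and B-63 present → H-4 forms (Rx 2). [1 rule application]
B-73: K-70 and B-63 present → H-4 forms (Rx 2). H-4 present → E-1 forms (Rx 5). E-1 and H-4 present → K-42 forms (Rx 8). K-42 and B-63 present → G-65 forms (Rx 6). B-63 and G-65 present → B-73 forms (Rx 7). [5 rule applications]
H-4 needs fewer.

H-4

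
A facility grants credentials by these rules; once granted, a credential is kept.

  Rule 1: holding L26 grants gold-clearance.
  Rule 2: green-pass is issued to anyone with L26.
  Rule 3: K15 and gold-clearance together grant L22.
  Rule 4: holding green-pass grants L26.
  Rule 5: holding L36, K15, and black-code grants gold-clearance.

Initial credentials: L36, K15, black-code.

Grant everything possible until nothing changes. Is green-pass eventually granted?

No

green-pass would need L26 (Rule 2), but L26 is never granted.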